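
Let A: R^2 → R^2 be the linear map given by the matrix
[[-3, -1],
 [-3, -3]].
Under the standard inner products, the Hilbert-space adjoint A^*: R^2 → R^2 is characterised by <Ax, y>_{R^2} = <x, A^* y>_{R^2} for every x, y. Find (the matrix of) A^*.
A^* = A^T =
[[-3, -3],
 [-1, -3]]

For real matrices with standard dot products, the defining identity <Ax, y> = <x, A^* y> gives (Ax)^T y = x^T (A^*) y, i.e. x^T A^T y = x^T (A^*) y. Since this holds for all x, y, we must have A^* = A^T. Therefore
A^* =
[[-3, -3],
 [-1, -3]].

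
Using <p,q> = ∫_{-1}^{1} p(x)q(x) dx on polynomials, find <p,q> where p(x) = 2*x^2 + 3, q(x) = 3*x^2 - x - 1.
<p,q> = 16/15

Expand the product: p(x)·q(x) = 6*x^4 - 2*x^3 + 7*x^2 - 3*x - 3.
∫_{-1}^{1} of each monomial x^k gives [2/(k+1) if k even, 0 if k odd]. Integrating term-by-term (or equivalently evaluating the antiderivative F(x) = 6*x^5/5 - x^4/2 + 7*x^3/3 - 3*x^2/2 - 3*x at the endpoints):
  F(1) − F(−1) = -22/15 − (-38/15) = 16/15.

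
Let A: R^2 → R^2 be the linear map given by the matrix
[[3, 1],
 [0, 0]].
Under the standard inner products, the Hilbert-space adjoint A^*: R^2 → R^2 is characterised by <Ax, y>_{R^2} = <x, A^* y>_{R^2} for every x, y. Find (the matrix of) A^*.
A^* = A^T =
[[3, 0],
 [1, 0]]

For real matrices with standard dot products, the defining identity <Ax, y> = <x, A^* y> gives (Ax)^T y = x^T (A^*) y, i.e. x^T A^T y = x^T (A^*) y. Since this holds for all x, y, we must have A^* = A^T. Therefore
A^* =
[[3, 0],
 [1, 0]].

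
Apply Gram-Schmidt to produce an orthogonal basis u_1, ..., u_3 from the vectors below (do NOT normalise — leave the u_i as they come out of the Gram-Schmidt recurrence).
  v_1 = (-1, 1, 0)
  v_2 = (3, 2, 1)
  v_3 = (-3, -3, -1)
Orthogonal basis:
  u_1 = (-1, 1, 0)
  u_2 = (5/2, 5/2, 1)
  u_3 = (-1/27, -1/27, 5/27)

Apply the Gram-Schmidt recurrence
  u_1 = v_1
  u_i = v_i − Σ_{j<i} ((v_i · u_j) / (u_j · u_j)) · u_j.

Step by step this gives:
  u_1 = (-1, 1, 0)
  u_2 = (5/2, 5/2, 1)
  u_3 = (-1/27, -1/27, 5/27)

Orthogonality check:
  u_2 · u_1 = 0 (should be 0)
  u_3 · u_1 = 0 (should be 0)
  u_3 · u_2 = 0 (should be 0)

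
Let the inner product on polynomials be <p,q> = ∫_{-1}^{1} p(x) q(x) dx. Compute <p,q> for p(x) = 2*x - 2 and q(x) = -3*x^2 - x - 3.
<p,q> = 44/3

Expand the product: p(x)·q(x) = -6*x^3 + 4*x^2 - 4*x + 6.
∫_{-1}^{1} of each monomial x^k gives [2/(k+1) if k even, 0 if k odd]. Integrating term-by-term (or equivalently evaluating the antiderivative F(x) = -3*x^4/2 + 4*x^3/3 - 2*x^2 + 6*x at the endpoints):
  F(1) − F(−1) = 23/6 − (-65/6) = 44/3.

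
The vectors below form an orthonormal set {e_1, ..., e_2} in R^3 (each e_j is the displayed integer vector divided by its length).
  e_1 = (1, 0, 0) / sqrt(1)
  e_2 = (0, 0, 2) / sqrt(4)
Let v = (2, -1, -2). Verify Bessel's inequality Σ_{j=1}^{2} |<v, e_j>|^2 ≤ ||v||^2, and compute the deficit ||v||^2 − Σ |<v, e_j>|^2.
Σ |<v, e_j>|^2 = 8; ||v||^2 = 9; deficit = 1

Write each e_j = u_j / sqrt(<u_j, u_j>) where u_j is the displayed integer vector. Then <v, e_j> = <v, u_j> / sqrt(<u_j, u_j>), so |<v, e_j>|^2 = <v, u_j>^2 / <u_j, u_j>.
Coefficients: <v, e_1> = 2/sqrt(1), <v, e_2> = -4/sqrt(4).
Square and sum: Σ |<v, e_j>|^2 = 8.
Compute ||v||^2 = v·v = 9.
Deficit = 9 − 8 = 1 ≥ 0, confirming Bessel's inequality. (The deficit equals ||v − Σ <v,e_j> e_j||^2, the squared distance from v to span{e_j}.)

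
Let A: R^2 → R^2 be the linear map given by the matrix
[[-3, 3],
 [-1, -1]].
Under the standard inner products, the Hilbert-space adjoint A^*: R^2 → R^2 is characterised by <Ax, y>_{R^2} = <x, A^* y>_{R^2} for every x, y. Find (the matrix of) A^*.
A^* = A^T =
[[-3, -1],
 [3, -1]]

For real matrices with standard dot products, the defining identity <Ax, y> = <x, A^* y> gives (Ax)^T y = x^T (A^*) y, i.e. x^T A^T y = x^T (A^*) y. Since this holds for all x, y, we must have A^* = A^T. Therefore
A^* =
[[-3, -1],
 [3, -1]].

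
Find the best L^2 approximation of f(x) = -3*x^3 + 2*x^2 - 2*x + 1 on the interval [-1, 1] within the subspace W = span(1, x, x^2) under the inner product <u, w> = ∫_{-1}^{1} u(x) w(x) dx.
g(x) = 2*x^2 - 19*x/5 + 1

The best approximation g ∈ W is the orthogonal projection of f onto W. Writing g = a_0 + a_1 x + a_2 x^2, the coefficients solve the normal equations G · a = b where
  G_{ij} = <φ_i, φ_j> and b_i = <f, φ_i>, with φ_0 = 1, φ_1 = x, φ_2 = x^2.
G =
  [2, 0, 2/3]
  [0, 2/3, 0]
  [2/3, 0, 2/5],
b = (10/3, -38/15, 22/15).
Solving gives a_0 = 1, a_1 = -19/5, a_2 = 2, so
  g(x) = 2*x^2 - 19*x/5 + 1.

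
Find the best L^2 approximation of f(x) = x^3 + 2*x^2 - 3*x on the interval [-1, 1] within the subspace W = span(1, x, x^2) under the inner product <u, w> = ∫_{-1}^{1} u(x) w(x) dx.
g(x) = 2*x^2 - 12*x/5

The best approximation g ∈ W is the orthogonal projection of f onto W. Writing g = a_0 + a_1 x + a_2 x^2, the coefficients solve the normal equations G · a = b where
  G_{ij} = <φ_i, φ_j> and b_i = <f, φ_i>, with φ_0 = 1, φ_1 = x, φ_2 = x^2.
G =
  [2, 0, 2/3]
  [0, 2/3, 0]
  [2/3, 0, 2/5],
b = (4/3, -8/5, 4/5).
Solving gives a_0 = 0, a_1 = -12/5, a_2 = 2, so
  g(x) = 2*x^2 - 12*x/5.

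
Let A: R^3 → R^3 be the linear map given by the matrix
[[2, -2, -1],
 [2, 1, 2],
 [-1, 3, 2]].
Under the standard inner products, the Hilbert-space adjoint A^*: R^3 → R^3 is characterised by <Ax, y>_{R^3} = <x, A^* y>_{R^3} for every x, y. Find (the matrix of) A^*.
A^* = A^T =
[[2, 2, -1],
 [-2, 1, 3],
 [-1, 2, 2]]

For real matrices with standard dot products, the defining identity <Ax, y> = <x, A^* y> gives (Ax)^T y = x^T (A^*) y, i.e. x^T A^T y = x^T (A^*) y. Since this holds for all x, y, we must have A^* = A^T. Therefore
A^* =
[[2, 2, -1],
 [-2, 1, 3],
 [-1, 2, 2]].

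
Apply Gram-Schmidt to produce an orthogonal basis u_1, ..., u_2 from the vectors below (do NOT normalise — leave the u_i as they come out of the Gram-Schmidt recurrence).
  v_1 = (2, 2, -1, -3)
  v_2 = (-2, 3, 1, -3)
Orthogonal basis:
  u_1 = (2, 2, -1, -3)
  u_2 = (-28/9, 17/9, 14/9, -4/3)

Apply the Gram-Schmidt recurrence
  u_1 = v_1
  u_i = v_i − Σ_{j<i} ((v_i · u_j) / (u_j · u_j)) · u_j.

Step by step this gives:
  u_1 = (2, 2, -1, -3)
  u_2 = (-28/9, 17/9, 14/9, -4/3)

Orthogonality check:
  u_2 · u_1 = 0 (should be 0)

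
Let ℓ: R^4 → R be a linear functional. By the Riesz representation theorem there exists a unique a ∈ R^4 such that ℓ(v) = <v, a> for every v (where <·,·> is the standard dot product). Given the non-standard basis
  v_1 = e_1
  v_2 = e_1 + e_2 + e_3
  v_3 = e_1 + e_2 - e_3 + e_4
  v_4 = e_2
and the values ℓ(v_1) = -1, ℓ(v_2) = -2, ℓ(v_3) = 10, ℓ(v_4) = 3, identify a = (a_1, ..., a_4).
a = (-1, 3, -4, 4)

Write a = (a_1, ..., a_4) in the standard basis. For each basis vector v_i, ℓ(v_i) = <v_i, a> is a linear equation in the a_j's. Collect the n equations into a matrix system V a = ℓ, where row i of V is v_i (expressed in the standard basis). Since V is invertible (lower-triangular with 1s on the diagonal, up to permutation), solve by back-substitution:
  V =
[[1, 0, 0, 0],
 [1, 1, 1, 0],
 [1, 1, -1, 1],
 [0, 1, 0, 0]]
  V a = (-1, -2, 10, 3)
Solving gives a = (-1, 3, -4, 4).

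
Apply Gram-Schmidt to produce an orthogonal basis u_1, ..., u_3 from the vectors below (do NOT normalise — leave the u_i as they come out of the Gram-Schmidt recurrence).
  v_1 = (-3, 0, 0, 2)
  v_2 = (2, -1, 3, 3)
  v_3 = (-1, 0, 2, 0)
Orthogonal basis:
  u_1 = (-3, 0, 0, 2)
  u_2 = (2, -1, 3, 3)
  u_3 = (-196/299, 4/23, 34/23, -294/299)

Apply the Gram-Schmidt recurrence
  u_1 = v_1
  u_i = v_i − Σ_{j<i} ((v_i · u_j) / (u_j · u_j)) · u_j.

Step by step this gives:
  u_1 = (-3, 0, 0, 2)
  u_2 = (2, -1, 3, 3)
  u_3 = (-196/299, 4/23, 34/23, -294/299)

Orthogonality check:
  u_2 · u_1 = 0 (should be 0)
  u_3 · u_1 = 0 (should be 0)
  u_3 · u_2 = 0 (should be 0)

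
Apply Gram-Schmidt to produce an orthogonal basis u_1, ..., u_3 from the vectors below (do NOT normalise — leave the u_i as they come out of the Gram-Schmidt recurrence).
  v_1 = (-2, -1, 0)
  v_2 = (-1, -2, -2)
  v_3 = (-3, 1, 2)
Orthogonal basis:
  u_1 = (-2, -1, 0)
  u_2 = (3/5, -6/5, -2)
  u_3 = (-8/29, 16/29, -12/29)

Apply the Gram-Schmidt recurrence
  u_1 = v_1
  u_i = v_i − Σ_{j<i} ((v_i · u_j) / (u_j · u_j)) · u_j.

Step by step this gives:
  u_1 = (-2, -1, 0)
  u_2 = (3/5, -6/5, -2)
  u_3 = (-8/29, 16/29, -12/29)

Orthogonality check:
  u_2 · u_1 = 0 (should be 0)
  u_3 · u_1 = 0 (should be 0)
  u_3 · u_2 = 0 (should be 0)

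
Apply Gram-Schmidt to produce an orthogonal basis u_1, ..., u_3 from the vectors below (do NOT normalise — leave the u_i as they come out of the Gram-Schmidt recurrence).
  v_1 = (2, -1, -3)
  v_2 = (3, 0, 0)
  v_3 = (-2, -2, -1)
Orthogonal basis:
  u_1 = (2, -1, -3)
  u_2 = (15/7, 3/7, 9/7)
  u_3 = (0, -3/2, 1/2)

Apply the Gram-Schmidt recurrence
  u_1 = v_1
  u_i = v_i − Σ_{j<i} ((v_i · u_j) / (u_j · u_j)) · u_j.

Step by step this gives:
  u_1 = (2, -1, -3)
  u_2 = (15/7, 3/7, 9/7)
  u_3 = (0, -3/2, 1/2)

Orthogonality check:
  u_2 · u_1 = 0 (should be 0)
  u_3 · u_1 = 0 (should be 0)
  u_3 · u_2 = 0 (should be 0)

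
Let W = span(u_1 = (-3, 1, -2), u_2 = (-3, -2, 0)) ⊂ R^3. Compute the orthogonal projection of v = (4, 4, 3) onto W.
proj_W(v) = (96/19, 46/19, 12/19)

Set up U = [u_1 | ... | u_2] ∈ R^(3×2). The projector onto W = col(U) is P = U (U^T U)^(-1) U^T.
Compute U^T U =
  [14, 7]
  [7, 13],
and U^T v = (-14, -20).
Solve U^T U · c = U^T v for the coefficients: c = (-6/19, -26/19). The projection is proj_W(v) = U c.
Check: (v - proj_W(v)) · u_1 = 0  (should be 0).
Check: (v - proj_W(v)) · u_2 = 0  (should be 0).
Result: proj_W(v) = (96/19, 46/19, 12/19).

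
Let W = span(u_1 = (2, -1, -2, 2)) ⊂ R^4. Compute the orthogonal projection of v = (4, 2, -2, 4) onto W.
proj_W(v) = (36/13, -18/13, -36/13, 36/13)

Set up U = [u_1 | ... | u_1] ∈ R^(4×1). The projector onto W = col(U) is P = U (U^T U)^(-1) U^T.
Compute U^T U =
  [13],
and U^T v = (18).
Solve U^T U · c = U^T v for the coefficients: c = (18/13). The projection is proj_W(v) = U c.
Check: (v - proj_W(v)) · u_1 = 0  (should be 0).
Result: proj_W(v) = (36/13, -18/13, -36/13, 36/13).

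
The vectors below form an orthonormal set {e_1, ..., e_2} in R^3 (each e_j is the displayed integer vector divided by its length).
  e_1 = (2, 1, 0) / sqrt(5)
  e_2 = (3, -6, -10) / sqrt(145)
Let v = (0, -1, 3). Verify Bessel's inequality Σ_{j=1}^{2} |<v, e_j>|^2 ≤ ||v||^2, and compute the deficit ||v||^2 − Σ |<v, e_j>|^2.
Σ |<v, e_j>|^2 = 121/29; ||v||^2 = 10; deficit = 169/29

Write each e_j = u_j / sqrt(<u_j, u_j>) where u_j is the displayed integer vector. Then <v, e_j> = <v, u_j> / sqrt(<u_j, u_j>), so |<v, e_j>|^2 = <v, u_j>^2 / <u_j, u_j>.
Coefficients: <v, e_1> = -1/sqrt(5), <v, e_2> = -24/sqrt(145).
Square and sum: Σ |<v, e_j>|^2 = 121/29.
Compute ||v||^2 = v·v = 10.
Deficit = 10 − 121/29 = 169/29 ≥ 0, confirming Bessel's inequality. (The deficit equals ||v − Σ <v,e_j> e_j||^2, the squared distance from v to span{e_j}.)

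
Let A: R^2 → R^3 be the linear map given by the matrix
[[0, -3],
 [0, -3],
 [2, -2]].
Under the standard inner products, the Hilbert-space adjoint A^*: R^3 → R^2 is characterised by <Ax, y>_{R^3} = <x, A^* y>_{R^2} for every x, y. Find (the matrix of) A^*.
A^* = A^T =
[[0, 0, 2],
 [-3, -3, -2]]

For real matrices with standard dot products, the defining identity <Ax, y> = <x, A^* y> gives (Ax)^T y = x^T (A^*) y, i.e. x^T A^T y = x^T (A^*) y. Since this holds for all x, y, we must have A^* = A^T. Therefore
A^* =
[[0, 0, 2],
 [-3, -3, -2]].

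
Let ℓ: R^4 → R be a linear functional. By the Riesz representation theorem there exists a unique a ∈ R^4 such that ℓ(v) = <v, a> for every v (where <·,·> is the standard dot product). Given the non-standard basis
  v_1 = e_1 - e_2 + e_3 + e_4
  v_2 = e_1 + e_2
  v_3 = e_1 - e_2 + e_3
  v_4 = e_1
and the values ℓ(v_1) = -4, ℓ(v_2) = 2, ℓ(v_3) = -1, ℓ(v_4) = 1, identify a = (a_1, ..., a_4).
a = (1, 1, -1, -3)

Write a = (a_1, ..., a_4) in the standard basis. For each basis vector v_i, ℓ(v_i) = <v_i, a> is a linear equation in the a_j's. Collect the n equations into a matrix system V a = ℓ, where row i of V is v_i (expressed in the standard basis). Since V is invertible (lower-triangular with 1s on the diagonal, up to permutation), solve by back-substitution:
  V =
[[1, -1, 1, 1],
 [1, 1, 0, 0],
 [1, -1, 1, 0],
 [1, 0, 0, 0]]
  V a = (-4, 2, -1, 1)
Solving gives a = (1, 1, -1, -3).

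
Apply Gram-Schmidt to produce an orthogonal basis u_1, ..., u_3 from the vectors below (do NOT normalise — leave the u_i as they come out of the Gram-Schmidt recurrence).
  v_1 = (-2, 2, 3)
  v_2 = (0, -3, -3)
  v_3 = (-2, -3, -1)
Orthogonal basis:
  u_1 = (-2, 2, 3)
  u_2 = (-30/17, -21/17, -6/17)
  u_3 = (2/9, -4/9, 4/9)

Apply the Gram-Schmidt recurrence
  u_1 = v_1
  u_i = v_i − Σ_{j<i} ((v_i · u_j) / (u_j · u_j)) · u_j.

Step by step this gives:
  u_1 = (-2, 2, 3)
  u_2 = (-30/17, -21/17, -6/17)
  u_3 = (2/9, -4/9, 4/9)

Orthogonality check:
  u_2 · u_1 = 0 (should be 0)
  u_3 · u_1 = 0 (should be 0)
  u_3 · u_2 = 0 (should be 0)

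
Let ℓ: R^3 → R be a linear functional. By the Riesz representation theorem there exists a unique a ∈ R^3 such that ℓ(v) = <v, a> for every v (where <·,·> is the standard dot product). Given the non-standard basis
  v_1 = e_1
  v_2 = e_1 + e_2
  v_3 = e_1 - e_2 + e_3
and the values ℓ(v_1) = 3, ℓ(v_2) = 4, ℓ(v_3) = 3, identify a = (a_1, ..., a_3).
a = (3, 1, 1)

Write a = (a_1, ..., a_3) in the standard basis. For each basis vector v_i, ℓ(v_i) = <v_i, a> is a linear equation in the a_j's. Collect the n equations into a matrix system V a = ℓ, where row i of V is v_i (expressed in the standard basis). Since V is invertible (lower-triangular with 1s on the diagonal, up to permutation), solve by back-substitution:
  V =
[[1, 0, 0],
 [1, 1, 0],
 [1, -1, 1]]
  V a = (3, 4, 3)
Solving gives a = (3, 1, 1).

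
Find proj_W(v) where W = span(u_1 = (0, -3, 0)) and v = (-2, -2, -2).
proj_W(v) = (0, -2, 0)

Set up U = [u_1 | ... | u_1] ∈ R^(3×1). The projector onto W = col(U) is P = U (U^T U)^(-1) U^T.
Compute U^T U =
  [9],
and U^T v = (6).
Solve U^T U · c = U^T v for the coefficients: c = (2/3). The projection is proj_W(v) = U c.
Check: (v - proj_W(v)) · u_1 = 0  (should be 0).
Result: proj_W(v) = (0, -2, 0).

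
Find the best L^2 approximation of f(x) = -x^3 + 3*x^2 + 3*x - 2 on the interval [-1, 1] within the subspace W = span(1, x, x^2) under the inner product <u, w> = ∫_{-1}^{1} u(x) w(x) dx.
g(x) = 3*x^2 + 12*x/5 - 2

The best approximation g ∈ W is the orthogonal projection of f onto W. Writing g = a_0 + a_1 x + a_2 x^2, the coefficients solve the normal equations G · a = b where
  G_{ij} = <φ_i, φ_j> and b_i = <f, φ_i>, with φ_0 = 1, φ_1 = x, φ_2 = x^2.
G =
  [2, 0, 2/3]
  [0, 2/3, 0]
  [2/3, 0, 2/5],
b = (-2, 8/5, -2/15).
Solving gives a_0 = -2, a_1 = 12/5, a_2 = 3, so
  g(x) = 3*x^2 + 12*x/5 - 2.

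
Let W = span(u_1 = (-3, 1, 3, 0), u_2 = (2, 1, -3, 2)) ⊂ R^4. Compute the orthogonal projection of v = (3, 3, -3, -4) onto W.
proj_W(v) = (175/73, -75/73, -165/73, -20/73)

Set up U = [u_1 | ... | u_2] ∈ R^(4×2). The projector onto W = col(U) is P = U (U^T U)^(-1) U^T.
Compute U^T U =
  [19, -14]
  [-14, 18],
and U^T v = (-15, 10).
Solve U^T U · c = U^T v for the coefficients: c = (-65/73, -10/73). The projection is proj_W(v) = U c.
Check: (v - proj_W(v)) · u_1 = 0  (should be 0).
Check: (v - proj_W(v)) · u_2 = 0  (should be 0).
Result: proj_W(v) = (175/73, -75/73, -165/73, -20/73).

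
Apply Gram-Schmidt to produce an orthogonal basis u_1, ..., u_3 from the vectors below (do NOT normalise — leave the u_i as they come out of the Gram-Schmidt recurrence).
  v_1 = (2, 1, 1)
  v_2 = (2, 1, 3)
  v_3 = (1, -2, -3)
Orthogonal basis:
  u_1 = (2, 1, 1)
  u_2 = (-2/3, -1/3, 5/3)
  u_3 = (1, -2, 0)

Apply the Gram-Schmidt recurrence
  u_1 = v_1
  u_i = v_i − Σ_{j<i} ((v_i · u_j) / (u_j · u_j)) · u_j.

Step by step this gives:
  u_1 = (2, 1, 1)
  u_2 = (-2/3, -1/3, 5/3)
  u_3 = (1, -2, 0)

Orthogonality check:
  u_2 · u_1 = 0 (should be 0)
  u_3 · u_1 = 0 (should be 0)
  u_3 · u_2 = 0 (should be 0)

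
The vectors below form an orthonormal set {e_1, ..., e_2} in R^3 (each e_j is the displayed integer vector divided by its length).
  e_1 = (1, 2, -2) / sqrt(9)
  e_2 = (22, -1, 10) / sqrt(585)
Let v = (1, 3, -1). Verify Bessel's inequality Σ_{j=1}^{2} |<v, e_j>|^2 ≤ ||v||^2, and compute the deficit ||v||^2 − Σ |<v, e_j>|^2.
Σ |<v, e_j>|^2 = 594/65; ||v||^2 = 11; deficit = 121/65

Write each e_j = u_j / sqrt(<u_j, u_j>) where u_j is the displayed integer vector. Then <v, e_j> = <v, u_j> / sqrt(<u_j, u_j>), so |<v, e_j>|^2 = <v, u_j>^2 / <u_j, u_j>.
Coefficients: <v, e_1> = 9/sqrt(9), <v, e_2> = 9/sqrt(585).
Square and sum: Σ |<v, e_j>|^2 = 594/65.
Compute ||v||^2 = v·v = 11.
Deficit = 11 − 594/65 = 121/65 ≥ 0, confirming Bessel's inequality. (The deficit equals ||v − Σ <v,e_j> e_j||^2, the squared distance from v to span{e_j}.)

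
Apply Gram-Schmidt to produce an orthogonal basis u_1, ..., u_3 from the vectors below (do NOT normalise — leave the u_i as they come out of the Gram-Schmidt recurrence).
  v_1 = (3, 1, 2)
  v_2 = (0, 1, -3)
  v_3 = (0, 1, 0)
Orthogonal basis:
  u_1 = (3, 1, 2)
  u_2 = (15/14, 19/14, -16/7)
  u_3 = (-9/23, 81/115, 27/115)

Apply the Gram-Schmidt recurrence
  u_1 = v_1
  u_i = v_i − Σ_{j<i} ((v_i · u_j) / (u_j · u_j)) · u_j.

Step by step this gives:
  u_1 = (3, 1, 2)
  u_2 = (15/14, 19/14, -16/7)
  u_3 = (-9/23, 81/115, 27/115)

Orthogonality check:
  u_2 · u_1 = 0 (should be 0)
  u_3 · u_1 = 0 (should be 0)
  u_3 · u_2 = 0 (should be 0)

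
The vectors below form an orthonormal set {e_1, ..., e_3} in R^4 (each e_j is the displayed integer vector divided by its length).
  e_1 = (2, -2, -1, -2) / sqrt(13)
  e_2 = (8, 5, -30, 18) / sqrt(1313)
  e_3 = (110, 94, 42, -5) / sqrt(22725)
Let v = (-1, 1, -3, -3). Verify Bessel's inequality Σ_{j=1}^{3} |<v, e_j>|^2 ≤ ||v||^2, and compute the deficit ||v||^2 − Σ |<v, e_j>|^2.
Σ |<v, e_j>|^2 = 779/225; ||v||^2 = 20; deficit = 3721/225

Write each e_j = u_j / sqrt(<u_j, u_j>) where u_j is the displayed integer vector. Then <v, e_j> = <v, u_j> / sqrt(<u_j, u_j>), so |<v, e_j>|^2 = <v, u_j>^2 / <u_j, u_j>.
Coefficients: <v, e_1> = 5/sqrt(13), <v, e_2> = 33/sqrt(1313), <v, e_3> = -127/sqrt(22725).
Square and sum: Σ |<v, e_j>|^2 = 779/225.
Compute ||v||^2 = v·v = 20.
Deficit = 20 − 779/225 = 3721/225 ≥ 0, confirming Bessel's inequality. (The deficit equals ||v − Σ <v,e_j> e_j||^2, the squared distance from v to span{e_j}.)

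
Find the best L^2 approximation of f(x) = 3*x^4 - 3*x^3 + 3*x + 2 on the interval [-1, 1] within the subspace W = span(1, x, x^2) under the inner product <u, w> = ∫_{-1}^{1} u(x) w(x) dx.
g(x) = 18*x^2/7 + 6*x/5 + 61/35

The best approximation g ∈ W is the orthogonal projection of f onto W. Writing g = a_0 + a_1 x + a_2 x^2, the coefficients solve the normal equations G · a = b where
  G_{ij} = <φ_i, φ_j> and b_i = <f, φ_i>, with φ_0 = 1, φ_1 = x, φ_2 = x^2.
G =
  [2, 0, 2/3]
  [0, 2/3, 0]
  [2/3, 0, 2/5],
b = (26/5, 4/5, 46/21).
Solving gives a_0 = 61/35, a_1 = 6/5, a_2 = 18/7, so
  g(x) = 18*x^2/7 + 6*x/5 + 61/35.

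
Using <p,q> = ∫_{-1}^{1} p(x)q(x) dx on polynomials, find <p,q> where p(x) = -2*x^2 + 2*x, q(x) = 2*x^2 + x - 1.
<p,q> = 16/15

Expand the product: p(x)·q(x) = -4*x^4 + 2*x^3 + 4*x^2 - 2*x.
∫_{-1}^{1} of each monomial x^k gives [2/(k+1) if k even, 0 if k odd]. Integrating term-by-term (or equivalently evaluating the antiderivative F(x) = -4*x^5/5 + x^4/2 + 4*x^3/3 - x^2 at the endpoints):
  F(1) − F(−1) = 1/30 − (-31/30) = 16/15.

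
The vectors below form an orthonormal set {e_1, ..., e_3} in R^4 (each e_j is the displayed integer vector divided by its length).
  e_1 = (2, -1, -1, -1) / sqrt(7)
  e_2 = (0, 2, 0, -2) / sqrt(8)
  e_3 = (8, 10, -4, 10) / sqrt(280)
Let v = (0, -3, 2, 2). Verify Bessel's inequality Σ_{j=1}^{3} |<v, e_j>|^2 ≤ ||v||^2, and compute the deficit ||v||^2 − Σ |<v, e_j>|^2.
Σ |<v, e_j>|^2 = 69/5; ||v||^2 = 17; deficit = 16/5

Write each e_j = u_j / sqrt(<u_j, u_j>) where u_j is the displayed integer vector. Then <v, e_j> = <v, u_j> / sqrt(<u_j, u_j>), so |<v, e_j>|^2 = <v, u_j>^2 / <u_j, u_j>.
Coefficients: <v, e_1> = -1/sqrt(7), <v, e_2> = -10/sqrt(8), <v, e_3> = -18/sqrt(280).
Square and sum: Σ |<v, e_j>|^2 = 69/5.
Compute ||v||^2 = v·v = 17.
Deficit = 17 − 69/5 = 16/5 ≥ 0, confirming Bessel's inequality. (The deficit equals ||v − Σ <v,e_j> e_j||^2, the squared distance from v to span{e_j}.)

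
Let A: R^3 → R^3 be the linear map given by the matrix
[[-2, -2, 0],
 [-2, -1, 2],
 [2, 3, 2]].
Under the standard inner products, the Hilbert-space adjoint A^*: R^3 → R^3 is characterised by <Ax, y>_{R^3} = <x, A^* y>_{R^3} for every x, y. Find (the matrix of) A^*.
A^* = A^T =
[[-2, -2, 2],
 [-2, -1, 3],
 [0, 2, 2]]

For real matrices with standard dot products, the defining identity <Ax, y> = <x, A^* y> gives (Ax)^T y = x^T (A^*) y, i.e. x^T A^T y = x^T (A^*) y. Since this holds for all x, y, we must have A^* = A^T. Therefore
A^* =
[[-2, -2, 2],
 [-2, -1, 3],
 [0, 2, 2]].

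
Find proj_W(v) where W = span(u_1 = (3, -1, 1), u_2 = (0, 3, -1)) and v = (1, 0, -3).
proj_W(v) = (18/47, 87/94, -21/94)

Set up U = [u_1 | ... | u_2] ∈ R^(3×2). The projector onto W = col(U) is P = U (U^T U)^(-1) U^T.
Compute U^T U =
  [11, -4]
  [-4, 10],
and U^T v = (0, 3).
Solve U^T U · c = U^T v for the coefficients: c = (6/47, 33/94). The projection is proj_W(v) = U c.
Check: (v - proj_W(v)) · u_1 = 0  (should be 0).
Check: (v - proj_W(v)) · u_2 = 0  (should be 0).
Result: proj_W(v) = (18/47, 87/94, -21/94).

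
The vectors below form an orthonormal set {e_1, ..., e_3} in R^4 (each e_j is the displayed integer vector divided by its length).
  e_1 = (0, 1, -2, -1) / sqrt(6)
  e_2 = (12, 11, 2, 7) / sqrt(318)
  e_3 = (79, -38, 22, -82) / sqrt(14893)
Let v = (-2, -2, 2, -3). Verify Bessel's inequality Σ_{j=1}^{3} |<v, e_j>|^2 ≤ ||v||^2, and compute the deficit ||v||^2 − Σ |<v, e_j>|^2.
Σ |<v, e_j>|^2 = 4745/281; ||v||^2 = 21; deficit = 1156/281

Write each e_j = u_j / sqrt(<u_j, u_j>) where u_j is the displayed integer vector. Then <v, e_j> = <v, u_j> / sqrt(<u_j, u_j>), so |<v, e_j>|^2 = <v, u_j>^2 / <u_j, u_j>.
Coefficients: <v, e_1> = -3/sqrt(6), <v, e_2> = -63/sqrt(318), <v, e_3> = 208/sqrt(14893).
Square and sum: Σ |<v, e_j>|^2 = 4745/281.
Compute ||v||^2 = v·v = 21.
Deficit = 21 − 4745/281 = 1156/281 ≥ 0, confirming Bessel's inequality. (The deficit equals ||v − Σ <v,e_j> e_j||^2, the squared distance from v to span{e_j}.)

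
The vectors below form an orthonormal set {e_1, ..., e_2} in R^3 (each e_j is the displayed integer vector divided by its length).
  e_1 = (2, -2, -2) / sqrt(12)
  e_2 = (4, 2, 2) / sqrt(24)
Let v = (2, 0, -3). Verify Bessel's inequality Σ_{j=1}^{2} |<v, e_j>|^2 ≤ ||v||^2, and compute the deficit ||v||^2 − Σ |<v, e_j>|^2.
Σ |<v, e_j>|^2 = 17/2; ||v||^2 = 13; deficit = 9/2

Write each e_j = u_j / sqrt(<u_j, u_j>) where u_j is the displayed integer vector. Then <v, e_j> = <v, u_j> / sqrt(<u_j, u_j>), so |<v, e_j>|^2 = <v, u_j>^2 / <u_j, u_j>.
Coefficients: <v, e_1> = 10/sqrt(12), <v, e_2> = 2/sqrt(24).
Square and sum: Σ |<v, e_j>|^2 = 17/2.
Compute ||v||^2 = v·v = 13.
Deficit = 13 − 17/2 = 9/2 ≥ 0, confirming Bessel's inequality. (The deficit equals ||v − Σ <v,e_j> e_j||^2, the squared distance from v to span{e_j}.)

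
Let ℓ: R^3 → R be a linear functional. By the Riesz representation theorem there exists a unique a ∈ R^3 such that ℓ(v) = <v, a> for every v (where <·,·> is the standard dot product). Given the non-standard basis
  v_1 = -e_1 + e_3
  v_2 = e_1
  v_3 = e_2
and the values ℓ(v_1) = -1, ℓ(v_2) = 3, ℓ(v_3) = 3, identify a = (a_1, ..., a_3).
a = (3, 3, 2)

Write a = (a_1, ..., a_3) in the standard basis. For each basis vector v_i, ℓ(v_i) = <v_i, a> is a linear equation in the a_j's. Collect the n equations into a matrix system V a = ℓ, where row i of V is v_i (expressed in the standard basis). Since V is invertible (lower-triangular with 1s on the diagonal, up to permutation), solve by back-substitution:
  V =
[[-1, 0, 1],
 [1, 0, 0],
 [0, 1, 0]]
  V a = (-1, 3, 3)
Solving gives a = (3, 3, 2).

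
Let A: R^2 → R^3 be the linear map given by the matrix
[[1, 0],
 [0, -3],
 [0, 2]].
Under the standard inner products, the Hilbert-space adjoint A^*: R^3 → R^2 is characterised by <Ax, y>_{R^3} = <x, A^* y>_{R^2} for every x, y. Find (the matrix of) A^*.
A^* = A^T =
[[1, 0, 0],
 [0, -3, 2]]

For real matrices with standard dot products, the defining identity <Ax, y> = <x, A^* y> gives (Ax)^T y = x^T (A^*) y, i.e. x^T A^T y = x^T (A^*) y. Since this holds for all x, y, we must have A^* = A^T. Therefore
A^* =
[[1, 0, 0],
 [0, -3, 2]].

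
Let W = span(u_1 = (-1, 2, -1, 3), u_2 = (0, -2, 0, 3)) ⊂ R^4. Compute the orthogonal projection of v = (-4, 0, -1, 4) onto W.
proj_W(v) = (-161/170, 66/85, -161/170, 384/85)

Set up U = [u_1 | ... | u_2] ∈ R^(4×2). The projector onto W = col(U) is P = U (U^T U)^(-1) U^T.
Compute U^T U =
  [15, 5]
  [5, 13],
and U^T v = (17, 12).
Solve U^T U · c = U^T v for the coefficients: c = (161/170, 19/34). The projection is proj_W(v) = U c.
Check: (v - proj_W(v)) · u_1 = 0  (should be 0).
Check: (v - proj_W(v)) · u_2 = 0  (should be 0).
Result: proj_W(v) = (-161/170, 66/85, -161/170, 384/85).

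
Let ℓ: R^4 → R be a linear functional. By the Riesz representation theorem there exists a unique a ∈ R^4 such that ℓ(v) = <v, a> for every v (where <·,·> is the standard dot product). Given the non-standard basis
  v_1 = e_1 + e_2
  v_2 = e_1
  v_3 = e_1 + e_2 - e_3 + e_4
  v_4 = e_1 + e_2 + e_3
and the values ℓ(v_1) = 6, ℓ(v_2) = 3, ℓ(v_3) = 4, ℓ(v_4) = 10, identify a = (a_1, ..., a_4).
a = (3, 3, 4, 2)

Write a = (a_1, ..., a_4) in the standard basis. For each basis vector v_i, ℓ(v_i) = <v_i, a> is a linear equation in the a_j's. Collect the n equations into a matrix system V a = ℓ, where row i of V is v_i (expressed in the standard basis). Since V is invertible (lower-triangular with 1s on the diagonal, up to permutation), solve by back-substitution:
  V =
[[1, 1, 0, 0],
 [1, 0, 0, 0],
 [1, 1, -1, 1],
 [1, 1, 1, 0]]
  V a = (6, 3, 4, 10)
Solving gives a = (3, 3, 4, 2).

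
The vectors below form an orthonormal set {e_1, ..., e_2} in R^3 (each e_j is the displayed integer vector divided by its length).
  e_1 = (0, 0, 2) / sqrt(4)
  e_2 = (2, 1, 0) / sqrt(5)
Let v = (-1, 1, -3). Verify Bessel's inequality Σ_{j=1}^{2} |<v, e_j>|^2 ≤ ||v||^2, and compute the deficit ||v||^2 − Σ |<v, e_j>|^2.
Σ |<v, e_j>|^2 = 46/5; ||v||^2 = 11; deficit = 9/5

Write each e_j = u_j / sqrt(<u_j, u_j>) where u_j is the displayed integer vector. Then <v, e_j> = <v, u_j> / sqrt(<u_j, u_j>), so |<v, e_j>|^2 = <v, u_j>^2 / <u_j, u_j>.
Coefficients: <v, e_1> = -6/sqrt(4), <v, e_2> = -1/sqrt(5).
Square and sum: Σ |<v, e_j>|^2 = 46/5.
Compute ||v||^2 = v·v = 11.
Deficit = 11 − 46/5 = 9/5 ≥ 0, confirming Bessel's inequality. (The deficit equals ||v − Σ <v,e_j> e_j||^2, the squared distance from v to span{e_j}.)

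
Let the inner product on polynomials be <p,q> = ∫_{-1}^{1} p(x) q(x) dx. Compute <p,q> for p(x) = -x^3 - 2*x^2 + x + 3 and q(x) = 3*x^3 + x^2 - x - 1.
<p,q> = -356/105

Expand the product: p(x)·q(x) = -3*x^6 - 7*x^5 + 2*x^4 + 13*x^3 + 4*x^2 - 4*x - 3.
∫_{-1}^{1} of each monomial x^k gives [2/(k+1) if k even, 0 if k odd]. Integrating term-by-term (or equivalently evaluating the antiderivative F(x) = -3*x^7/7 - 7*x^6/6 + 2*x^5/5 + 13*x^4/4 + 4*x^3/3 - 2*x^2 - 3*x at the endpoints):
  F(1) − F(−1) = -677/420 − (249/140) = -356/105.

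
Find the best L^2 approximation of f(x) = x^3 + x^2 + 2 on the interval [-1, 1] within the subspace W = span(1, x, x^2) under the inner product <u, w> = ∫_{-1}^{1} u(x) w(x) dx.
g(x) = x^2 + 3*x/5 + 2

The best approximation g ∈ W is the orthogonal projection of f onto W. Writing g = a_0 + a_1 x + a_2 x^2, the coefficients solve the normal equations G · a = b where
  G_{ij} = <φ_i, φ_j> and b_i = <f, φ_i>, with φ_0 = 1, φ_1 = x, φ_2 = x^2.
G =
  [2, 0, 2/3]
  [0, 2/3, 0]
  [2/3, 0, 2/5],
b = (14/3, 2/5, 26/15).
Solving gives a_0 = 2, a_1 = 3/5, a_2 = 1, so
  g(x) = x^2 + 3*x/5 + 2.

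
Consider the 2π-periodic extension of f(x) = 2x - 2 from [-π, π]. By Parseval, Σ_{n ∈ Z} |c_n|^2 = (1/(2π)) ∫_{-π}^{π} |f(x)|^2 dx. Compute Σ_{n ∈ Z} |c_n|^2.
Σ |c_n|^2 = 4π^2/3 + 4

Expand and integrate term by term over [-π, π]:
  ∫ (2x)^2 dx = 4·(2π^3/3); ∫ 2·2·(-2)·x dx = 0 (odd integrand); ∫ (-2)^2 dx = 4·2π.
So (1/(2π)) ∫_{-π}^{π} (2x - 2)^2 dx = 4π^2/3 + 4 = 4π^2/3 + 4.
Parseval ⇒ Σ |c_n|^2 = 4π^2/3 + 4.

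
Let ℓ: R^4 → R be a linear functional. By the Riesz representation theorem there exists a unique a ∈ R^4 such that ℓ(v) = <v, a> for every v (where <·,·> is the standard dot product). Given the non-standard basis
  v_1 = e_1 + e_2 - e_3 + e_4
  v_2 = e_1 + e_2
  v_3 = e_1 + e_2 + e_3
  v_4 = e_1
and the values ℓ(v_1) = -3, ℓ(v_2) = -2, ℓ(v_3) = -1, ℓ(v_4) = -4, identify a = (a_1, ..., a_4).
a = (-4, 2, 1, 0)

Write a = (a_1, ..., a_4) in the standard basis. For each basis vector v_i, ℓ(v_i) = <v_i, a> is a linear equation in the a_j's. Collect the n equations into a matrix system V a = ℓ, where row i of V is v_i (expressed in the standard basis). Since V is invertible (lower-triangular with 1s on the diagonal, up to permutation), solve by back-substitution:
  V =
[[1, 1, -1, 1],
 [1, 1, 0, 0],
 [1, 1, 1, 0],
 [1, 0, 0, 0]]
  V a = (-3, -2, -1, -4)
Solving gives a = (-4, 2, 1, 0).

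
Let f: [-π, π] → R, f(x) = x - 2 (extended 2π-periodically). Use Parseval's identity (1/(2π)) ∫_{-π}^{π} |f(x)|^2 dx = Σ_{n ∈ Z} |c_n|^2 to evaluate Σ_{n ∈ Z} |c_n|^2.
Σ |c_n|^2 = π^2/3 + 4

Expand and integrate term by term over [-π, π]:
  ∫ (x)^2 dx = 1·(2π^3/3); ∫ 2·1·(-2)·x dx = 0 (odd integrand); ∫ (-2)^2 dx = 4·2π.
So (1/(2π)) ∫_{-π}^{π} (x - 2)^2 dx = 1π^2/3 + 4 = π^2/3 + 4.
Parseval ⇒ Σ |c_n|^2 = π^2/3 + 4.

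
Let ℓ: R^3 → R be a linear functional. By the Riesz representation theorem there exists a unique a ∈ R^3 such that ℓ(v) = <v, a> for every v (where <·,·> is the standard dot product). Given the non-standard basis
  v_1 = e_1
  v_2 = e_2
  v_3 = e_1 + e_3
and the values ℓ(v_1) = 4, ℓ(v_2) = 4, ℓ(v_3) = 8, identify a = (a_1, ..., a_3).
a = (4, 4, 4)

Write a = (a_1, ..., a_3) in the standard basis. For each basis vector v_i, ℓ(v_i) = <v_i, a> is a linear equation in the a_j's. Collect the n equations into a matrix system V a = ℓ, where row i of V is v_i (expressed in the standard basis). Since V is invertible (lower-triangular with 1s on the diagonal, up to permutation), solve by back-substitution:
  V =
[[1, 0, 0],
 [0, 1, 0],
 [1, 0, 1]]
  V a = (4, 4, 8)
Solving gives a = (4, 4, 4).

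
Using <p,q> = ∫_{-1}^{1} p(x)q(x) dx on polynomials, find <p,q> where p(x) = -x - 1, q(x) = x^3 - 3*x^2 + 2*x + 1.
<p,q> = -26/15

Expand the product: p(x)·q(x) = -x^4 + 2*x^3 + x^2 - 3*x - 1.
∫_{-1}^{1} of each monomial x^k gives [2/(k+1) if k even, 0 if k odd]. Integrating term-by-term (or equivalently evaluating the antiderivative F(x) = -x^5/5 + x^4/2 + x^3/3 - 3*x^2/2 - x at the endpoints):
  F(1) − F(−1) = -28/15 − (-2/15) = -26/15.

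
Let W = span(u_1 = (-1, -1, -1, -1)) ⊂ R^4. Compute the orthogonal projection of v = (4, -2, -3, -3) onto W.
proj_W(v) = (-1, -1, -1, -1)

Set up U = [u_1 | ... | u_1] ∈ R^(4×1). The projector onto W = col(U) is P = U (U^T U)^(-1) U^T.
Compute U^T U =
  [4],
and U^T v = (4).
Solve U^T U · c = U^T v for the coefficients: c = (1). The projection is proj_W(v) = U c.
Check: (v - proj_W(v)) · u_1 = 0  (should be 0).
Result: proj_W(v) = (-1, -1, -1, -1).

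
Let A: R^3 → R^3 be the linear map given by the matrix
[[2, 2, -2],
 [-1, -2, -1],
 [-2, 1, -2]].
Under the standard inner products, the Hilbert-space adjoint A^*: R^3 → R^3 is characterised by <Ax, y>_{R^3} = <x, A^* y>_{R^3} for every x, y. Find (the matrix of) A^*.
A^* = A^T =
[[2, -1, -2],
 [2, -2, 1],
 [-2, -1, -2]]

For real matrices with standard dot products, the defining identity <Ax, y> = <x, A^* y> gives (Ax)^T y = x^T (A^*) y, i.e. x^T A^T y = x^T (A^*) y. Since this holds for all x, y, we must have A^* = A^T. Therefore
A^* =
[[2, -1, -2],
 [2, -2, 1],
 [-2, -1, -2]].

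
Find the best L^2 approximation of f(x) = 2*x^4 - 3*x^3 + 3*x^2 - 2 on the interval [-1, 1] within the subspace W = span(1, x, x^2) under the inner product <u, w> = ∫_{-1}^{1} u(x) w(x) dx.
g(x) = 33*x^2/7 - 9*x/5 - 76/35

The best approximation g ∈ W is the orthogonal projection of f onto W. Writing g = a_0 + a_1 x + a_2 x^2, the coefficients solve the normal equations G · a = b where
  G_{ij} = <φ_i, φ_j> and b_i = <f, φ_i>, with φ_0 = 1, φ_1 = x, φ_2 = x^2.
G =
  [2, 0, 2/3]
  [0, 2/3, 0]
  [2/3, 0, 2/5],
b = (-6/5, -6/5, 46/105).
Solving gives a_0 = -76/35, a_1 = -9/5, a_2 = 33/7, so
  g(x) = 33*x^2/7 - 9*x/5 - 76/35.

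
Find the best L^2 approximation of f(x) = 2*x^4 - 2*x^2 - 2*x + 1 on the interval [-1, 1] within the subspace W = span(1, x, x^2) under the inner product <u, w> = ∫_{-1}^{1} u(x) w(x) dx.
g(x) = -2*x^2/7 - 2*x + 29/35

The best approximation g ∈ W is the orthogonal projection of f onto W. Writing g = a_0 + a_1 x + a_2 x^2, the coefficients solve the normal equations G · a = b where
  G_{ij} = <φ_i, φ_j> and b_i = <f, φ_i>, with φ_0 = 1, φ_1 = x, φ_2 = x^2.
G =
  [2, 0, 2/3]
  [0, 2/3, 0]
  [2/3, 0, 2/5],
b = (22/15, -4/3, 46/105).
Solving gives a_0 = 29/35, a_1 = -2, a_2 = -2/7, so
  g(x) = -2*x^2/7 - 2*x + 29/35.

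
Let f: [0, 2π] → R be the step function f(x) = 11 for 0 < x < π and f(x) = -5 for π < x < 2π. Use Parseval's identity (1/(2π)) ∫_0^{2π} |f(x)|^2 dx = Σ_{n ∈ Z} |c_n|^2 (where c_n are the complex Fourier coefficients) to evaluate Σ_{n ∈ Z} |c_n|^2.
Σ |c_n|^2 = 73

Parseval equates the L^2 energy of f (normalised by 1/(2π)) with the ℓ^2 sum of its Fourier coefficients: (1/(2π)) ∫_0^{2π} |f|^2 = Σ |c_n|^2.
Compute the left side: (1/(2π)) [∫_0^π 11^2 dx + ∫_π^{2π} (-5)^2 dx] = (1/(2π)) · (121π + 25π) = (121 + 25)/2 = 73.
So Σ_{n ∈ Z} |c_n|^2 = 73.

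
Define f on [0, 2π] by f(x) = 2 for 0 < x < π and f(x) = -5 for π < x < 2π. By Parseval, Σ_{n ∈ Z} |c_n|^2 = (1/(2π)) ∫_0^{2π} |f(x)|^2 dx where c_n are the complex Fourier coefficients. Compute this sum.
Σ |c_n|^2 = 29/2

Parseval equates the L^2 energy of f (normalised by 1/(2π)) with the ℓ^2 sum of its Fourier coefficients: (1/(2π)) ∫_0^{2π} |f|^2 = Σ |c_n|^2.
Compute the left side: (1/(2π)) [∫_0^π 2^2 dx + ∫_π^{2π} (-5)^2 dx] = (1/(2π)) · (4π + 25π) = (4 + 25)/2 = 29/2.
So Σ_{n ∈ Z} |c_n|^2 = 29/2.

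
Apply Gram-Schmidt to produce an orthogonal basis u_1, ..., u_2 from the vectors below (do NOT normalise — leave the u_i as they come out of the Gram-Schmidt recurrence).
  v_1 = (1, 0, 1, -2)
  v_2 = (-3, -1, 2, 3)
Orthogonal basis:
  u_1 = (1, 0, 1, -2)
  u_2 = (-11/6, -1, 19/6, 2/3)

Apply the Gram-Schmidt recurrence
  u_1 = v_1
  u_i = v_i − Σ_{j<i} ((v_i · u_j) / (u_j · u_j)) · u_j.

Step by step this gives:
  u_1 = (1, 0, 1, -2)
  u_2 = (-11/6, -1, 19/6, 2/3)

Orthogonality check:
  u_2 · u_1 = 0 (should be 0)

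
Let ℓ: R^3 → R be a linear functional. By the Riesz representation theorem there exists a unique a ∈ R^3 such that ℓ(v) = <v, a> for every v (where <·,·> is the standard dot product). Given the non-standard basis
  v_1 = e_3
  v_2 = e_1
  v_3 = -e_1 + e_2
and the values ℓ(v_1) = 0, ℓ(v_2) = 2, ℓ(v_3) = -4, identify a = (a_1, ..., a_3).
a = (2, -2, 0)

Write a = (a_1, ..., a_3) in the standard basis. For each basis vector v_i, ℓ(v_i) = <v_i, a> is a linear equation in the a_j's. Collect the n equations into a matrix system V a = ℓ, where row i of V is v_i (expressed in the standard basis). Since V is invertible (lower-triangular with 1s on the diagonal, up to permutation), solve by back-substitution:
  V =
[[0, 0, 1],
 [1, 0, 0],
 [-1, 1, 0]]
  V a = (0, 2, -4)
Solving gives a = (2, -2, 0).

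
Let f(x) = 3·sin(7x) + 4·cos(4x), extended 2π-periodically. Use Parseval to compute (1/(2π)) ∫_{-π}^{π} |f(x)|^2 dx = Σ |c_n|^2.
Σ |c_n|^2 = 25/2

Expand |f|^2 and use orthogonality of {sin(nx), cos(mx)} on [-π, π]:
  ∫_{-π}^{π} sin(nx)^2 dx = π, ∫ cos(mx)^2 dx = π, and cross terms integrate to 0.
So ∫_{-π}^{π} f(x)^2 dx = 3^2 · π + 4^2 · π = (9 + 16)π.
Divide by 2π: (9 + 16)/2 = 25/2.
By Parseval, this equals Σ |c_n|^2.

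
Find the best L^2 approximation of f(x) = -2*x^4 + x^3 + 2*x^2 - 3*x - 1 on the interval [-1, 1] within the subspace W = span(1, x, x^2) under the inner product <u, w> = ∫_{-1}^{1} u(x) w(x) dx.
g(x) = 2*x^2/7 - 12*x/5 - 29/35

The best approximation g ∈ W is the orthogonal projection of f onto W. Writing g = a_0 + a_1 x + a_2 x^2, the coefficients solve the normal equations G · a = b where
  G_{ij} = <φ_i, φ_j> and b_i = <f, φ_i>, with φ_0 = 1, φ_1 = x, φ_2 = x^2.
G =
  [2, 0, 2/3]
  [0, 2/3, 0]
  [2/3, 0, 2/5],
b = (-22/15, -8/5, -46/105).
Solving gives a_0 = -29/35, a_1 = -12/5, a_2 = 2/7, so
  g(x) = 2*x^2/7 - 12*x/5 - 29/35.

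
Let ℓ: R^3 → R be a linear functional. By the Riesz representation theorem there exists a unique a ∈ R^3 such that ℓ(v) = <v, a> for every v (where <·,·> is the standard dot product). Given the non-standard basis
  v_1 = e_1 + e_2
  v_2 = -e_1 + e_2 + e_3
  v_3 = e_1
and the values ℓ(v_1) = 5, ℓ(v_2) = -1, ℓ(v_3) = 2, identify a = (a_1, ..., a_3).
a = (2, 3, -2)

Write a = (a_1, ..., a_3) in the standard basis. For each basis vector v_i, ℓ(v_i) = <v_i, a> is a linear equation in the a_j's. Collect the n equations into a matrix system V a = ℓ, where row i of V is v_i (expressed in the standard basis). Since V is invertible (lower-triangular with 1s on the diagonal, up to permutation), solve by back-substitution:
  V =
[[1, 1, 0],
 [-1, 1, 1],
 [1, 0, 0]]
  V a = (5, -1, 2)
Solving gives a = (2, 3, -2).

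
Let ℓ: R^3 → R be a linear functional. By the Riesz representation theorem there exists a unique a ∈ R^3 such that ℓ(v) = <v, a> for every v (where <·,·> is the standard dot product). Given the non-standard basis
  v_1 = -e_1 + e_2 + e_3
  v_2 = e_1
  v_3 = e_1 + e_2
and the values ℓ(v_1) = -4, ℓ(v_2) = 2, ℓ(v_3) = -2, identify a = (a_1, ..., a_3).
a = (2, -4, 2)

Write a = (a_1, ..., a_3) in the standard basis. For each basis vector v_i, ℓ(v_i) = <v_i, a> is a linear equation in the a_j's. Collect the n equations into a matrix system V a = ℓ, where row i of V is v_i (expressed in the standard basis). Since V is invertible (lower-triangular with 1s on the diagonal, up to permutation), solve by back-substitution:
  V =
[[-1, 1, 1],
 [1, 0, 0],
 [1, 1, 0]]
  V a = (-4, 2, -2)
Solving gives a = (2, -4, 2).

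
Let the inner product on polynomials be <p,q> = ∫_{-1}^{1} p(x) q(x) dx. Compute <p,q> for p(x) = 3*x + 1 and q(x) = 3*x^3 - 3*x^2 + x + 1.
<p,q> = 28/5

Expand the product: p(x)·q(x) = 9*x^4 - 6*x^3 + 4*x + 1.
∫_{-1}^{1} of each monomial x^k gives [2/(k+1) if k even, 0 if k odd]. Integrating term-by-term (or equivalently evaluating the antiderivative F(x) = 9*x^5/5 - 3*x^4/2 + 2*x^2 + x at the endpoints):
  F(1) − F(−1) = 33/10 − (-23/10) = 28/5.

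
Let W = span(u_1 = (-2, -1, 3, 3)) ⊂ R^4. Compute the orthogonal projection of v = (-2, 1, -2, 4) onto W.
proj_W(v) = (-18/23, -9/23, 27/23, 27/23)

Set up U = [u_1 | ... | u_1] ∈ R^(4×1). The projector onto W = col(U) is P = U (U^T U)^(-1) U^T.
Compute U^T U =
  [23],
and U^T v = (9).
Solve U^T U · c = U^T v for the coefficients: c = (9/23). The projection is proj_W(v) = U c.
Check: (v - proj_W(v)) · u_1 = 0  (should be 0).
Result: proj_W(v) = (-18/23, -9/23, 27/23, 27/23).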